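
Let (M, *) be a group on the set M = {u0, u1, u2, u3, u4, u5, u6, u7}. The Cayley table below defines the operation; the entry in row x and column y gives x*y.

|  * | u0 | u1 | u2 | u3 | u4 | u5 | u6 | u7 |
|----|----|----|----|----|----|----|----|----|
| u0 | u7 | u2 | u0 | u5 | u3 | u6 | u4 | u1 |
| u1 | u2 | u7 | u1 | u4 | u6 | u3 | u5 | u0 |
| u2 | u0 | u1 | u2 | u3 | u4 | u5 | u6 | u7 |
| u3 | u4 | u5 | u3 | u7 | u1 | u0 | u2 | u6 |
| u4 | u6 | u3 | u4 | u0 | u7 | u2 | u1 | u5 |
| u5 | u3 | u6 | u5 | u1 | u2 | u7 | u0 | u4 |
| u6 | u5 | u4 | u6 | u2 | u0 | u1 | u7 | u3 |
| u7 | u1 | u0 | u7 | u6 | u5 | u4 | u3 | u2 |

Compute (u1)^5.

u1^1 = u1
u1^2 = u1*u1 = u7
u1^3 = u7*u1 = u0
u1^4 = u0*u1 = u2
u1^5 = u2*u1 = u1

u1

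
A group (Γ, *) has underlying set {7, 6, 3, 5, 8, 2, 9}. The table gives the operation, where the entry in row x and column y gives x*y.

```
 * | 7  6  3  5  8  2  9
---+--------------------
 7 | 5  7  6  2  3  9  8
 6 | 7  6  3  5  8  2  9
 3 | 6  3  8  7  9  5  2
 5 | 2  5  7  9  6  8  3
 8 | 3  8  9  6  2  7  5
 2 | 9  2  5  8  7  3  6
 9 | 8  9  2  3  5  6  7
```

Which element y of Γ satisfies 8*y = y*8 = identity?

5

First locate the identity: row 6 matches the header, so 6 is the identity.
Scan row 8 for 6: 8*5 = 6. Hence 8^(-1) = 5.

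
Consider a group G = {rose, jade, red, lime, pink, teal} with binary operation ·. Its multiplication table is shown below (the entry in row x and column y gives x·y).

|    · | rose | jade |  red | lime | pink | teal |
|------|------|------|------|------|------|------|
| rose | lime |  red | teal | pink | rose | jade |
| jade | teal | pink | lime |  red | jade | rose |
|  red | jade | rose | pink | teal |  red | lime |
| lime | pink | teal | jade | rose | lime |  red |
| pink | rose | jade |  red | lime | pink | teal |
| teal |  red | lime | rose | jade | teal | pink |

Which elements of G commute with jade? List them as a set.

{jade, pink}

Compare row jade with column jade entry by entry.
teal·jade = lime but jade·teal = rose, so teal does not.
Collecting the elements that commute with jade: C(jade) = {jade, pink}.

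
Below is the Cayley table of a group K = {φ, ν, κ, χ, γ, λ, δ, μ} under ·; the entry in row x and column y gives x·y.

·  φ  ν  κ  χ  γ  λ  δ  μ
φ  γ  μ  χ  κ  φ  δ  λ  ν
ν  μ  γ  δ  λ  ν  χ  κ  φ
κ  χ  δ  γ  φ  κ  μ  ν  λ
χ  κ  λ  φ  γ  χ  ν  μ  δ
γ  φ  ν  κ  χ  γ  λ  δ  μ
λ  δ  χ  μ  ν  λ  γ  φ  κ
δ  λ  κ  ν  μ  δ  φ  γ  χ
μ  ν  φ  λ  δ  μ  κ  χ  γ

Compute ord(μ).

2

The identity element is γ (its row matches the header).
μ^1 = μ
μ^2 = μ·μ = γ
The first power of μ equal to the identity is μ^2, so ord(μ) = 2.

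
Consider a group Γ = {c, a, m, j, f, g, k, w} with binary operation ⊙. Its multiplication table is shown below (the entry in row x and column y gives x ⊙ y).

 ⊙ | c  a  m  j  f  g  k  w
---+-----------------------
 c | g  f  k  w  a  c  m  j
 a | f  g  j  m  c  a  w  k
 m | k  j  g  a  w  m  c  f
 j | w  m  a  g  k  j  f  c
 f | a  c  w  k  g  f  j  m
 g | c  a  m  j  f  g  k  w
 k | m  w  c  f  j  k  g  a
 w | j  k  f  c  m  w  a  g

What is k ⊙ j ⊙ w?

k ⊙ j = f
f ⊙ w = m

m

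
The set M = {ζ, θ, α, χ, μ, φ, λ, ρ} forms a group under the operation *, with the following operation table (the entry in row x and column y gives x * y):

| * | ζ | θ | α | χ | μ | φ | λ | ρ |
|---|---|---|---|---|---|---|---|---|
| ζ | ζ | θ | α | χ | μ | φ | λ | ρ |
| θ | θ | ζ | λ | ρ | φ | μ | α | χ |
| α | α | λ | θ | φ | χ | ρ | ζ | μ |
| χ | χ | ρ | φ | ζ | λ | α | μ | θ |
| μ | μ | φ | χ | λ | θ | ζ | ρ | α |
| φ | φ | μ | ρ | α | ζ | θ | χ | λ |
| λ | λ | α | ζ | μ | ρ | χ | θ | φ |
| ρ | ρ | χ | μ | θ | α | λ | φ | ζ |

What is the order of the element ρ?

2

The identity element is ζ (its row matches the header).
ρ^1 = ρ
ρ^2 = ρ * ρ = ζ
The first power of ρ equal to the identity is ρ^2, so ord(ρ) = 2.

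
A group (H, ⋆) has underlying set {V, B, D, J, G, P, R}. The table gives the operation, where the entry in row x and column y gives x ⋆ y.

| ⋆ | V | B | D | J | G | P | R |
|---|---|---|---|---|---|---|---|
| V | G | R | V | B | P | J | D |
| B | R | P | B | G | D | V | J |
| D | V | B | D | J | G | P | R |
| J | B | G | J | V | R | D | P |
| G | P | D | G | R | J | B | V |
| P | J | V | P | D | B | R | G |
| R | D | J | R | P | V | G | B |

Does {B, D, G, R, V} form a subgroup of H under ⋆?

No

B ⋆ B = P, which is not in {B, D, G, R, V}.
The subset is not closed under ⋆, so it is not a subgroup.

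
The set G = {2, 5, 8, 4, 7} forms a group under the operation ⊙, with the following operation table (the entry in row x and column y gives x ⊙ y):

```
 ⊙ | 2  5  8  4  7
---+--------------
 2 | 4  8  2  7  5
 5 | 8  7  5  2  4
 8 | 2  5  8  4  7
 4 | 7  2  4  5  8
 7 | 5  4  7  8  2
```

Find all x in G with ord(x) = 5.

Identity is 8. Compute the order of each non-identity element by repeated multiplication:
  2: 2 → 4 → 7 → 5 → 8  (order 5)
  5: 5 → 7 → 4 → 2 → 8  (order 5)
  4: 4 → 5 → 2 → 7 → 8  (order 5)
  7: 7 → 2 → 5 → 4 → 8  (order 5)
Elements of order 5: {2, 4, 5, 7}.

{2, 4, 5, 7}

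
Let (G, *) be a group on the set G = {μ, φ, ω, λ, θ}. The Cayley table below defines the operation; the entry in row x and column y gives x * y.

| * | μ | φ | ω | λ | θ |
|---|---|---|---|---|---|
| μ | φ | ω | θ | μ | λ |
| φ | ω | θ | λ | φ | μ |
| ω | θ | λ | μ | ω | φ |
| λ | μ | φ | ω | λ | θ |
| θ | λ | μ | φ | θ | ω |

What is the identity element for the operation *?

λ

The identity e satisfies e * x = x for all x, so its row in the table reproduces the column headers.
Row λ reads: μ, φ, ω, λ, θ — exactly the header order. So λ is the identity.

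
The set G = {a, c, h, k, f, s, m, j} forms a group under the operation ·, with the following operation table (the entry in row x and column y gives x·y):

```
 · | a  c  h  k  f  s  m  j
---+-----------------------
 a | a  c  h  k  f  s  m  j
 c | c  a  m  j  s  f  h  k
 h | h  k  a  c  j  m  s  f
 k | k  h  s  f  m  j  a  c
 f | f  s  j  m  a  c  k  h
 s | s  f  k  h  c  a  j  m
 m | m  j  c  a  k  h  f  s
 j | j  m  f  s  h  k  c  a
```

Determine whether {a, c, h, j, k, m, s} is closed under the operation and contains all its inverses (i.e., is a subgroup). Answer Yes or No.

k·k = f, which is not in {a, c, h, j, k, m, s}.
The subset is not closed under ·, so it is not a subgroup.

No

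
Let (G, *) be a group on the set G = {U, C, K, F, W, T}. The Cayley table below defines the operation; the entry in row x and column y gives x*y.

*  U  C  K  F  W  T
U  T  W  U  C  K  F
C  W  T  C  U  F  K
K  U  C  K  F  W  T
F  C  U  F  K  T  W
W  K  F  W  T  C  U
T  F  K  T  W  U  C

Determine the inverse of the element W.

U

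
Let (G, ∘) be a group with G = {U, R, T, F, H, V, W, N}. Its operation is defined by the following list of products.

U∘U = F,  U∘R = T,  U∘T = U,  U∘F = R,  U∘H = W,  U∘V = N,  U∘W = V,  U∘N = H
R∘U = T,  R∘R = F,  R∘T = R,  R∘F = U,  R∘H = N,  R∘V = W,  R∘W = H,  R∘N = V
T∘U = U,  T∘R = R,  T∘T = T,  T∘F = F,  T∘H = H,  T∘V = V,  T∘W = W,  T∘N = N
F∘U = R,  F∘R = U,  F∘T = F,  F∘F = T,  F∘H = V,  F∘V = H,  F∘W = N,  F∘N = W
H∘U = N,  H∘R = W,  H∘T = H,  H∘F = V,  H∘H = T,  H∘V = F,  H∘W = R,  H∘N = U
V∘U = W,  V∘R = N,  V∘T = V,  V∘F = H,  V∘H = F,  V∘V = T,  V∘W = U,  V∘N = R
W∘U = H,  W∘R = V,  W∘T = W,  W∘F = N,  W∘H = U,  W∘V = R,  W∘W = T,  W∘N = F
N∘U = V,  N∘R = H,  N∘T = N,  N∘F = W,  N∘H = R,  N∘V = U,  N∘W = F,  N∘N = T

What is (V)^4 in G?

T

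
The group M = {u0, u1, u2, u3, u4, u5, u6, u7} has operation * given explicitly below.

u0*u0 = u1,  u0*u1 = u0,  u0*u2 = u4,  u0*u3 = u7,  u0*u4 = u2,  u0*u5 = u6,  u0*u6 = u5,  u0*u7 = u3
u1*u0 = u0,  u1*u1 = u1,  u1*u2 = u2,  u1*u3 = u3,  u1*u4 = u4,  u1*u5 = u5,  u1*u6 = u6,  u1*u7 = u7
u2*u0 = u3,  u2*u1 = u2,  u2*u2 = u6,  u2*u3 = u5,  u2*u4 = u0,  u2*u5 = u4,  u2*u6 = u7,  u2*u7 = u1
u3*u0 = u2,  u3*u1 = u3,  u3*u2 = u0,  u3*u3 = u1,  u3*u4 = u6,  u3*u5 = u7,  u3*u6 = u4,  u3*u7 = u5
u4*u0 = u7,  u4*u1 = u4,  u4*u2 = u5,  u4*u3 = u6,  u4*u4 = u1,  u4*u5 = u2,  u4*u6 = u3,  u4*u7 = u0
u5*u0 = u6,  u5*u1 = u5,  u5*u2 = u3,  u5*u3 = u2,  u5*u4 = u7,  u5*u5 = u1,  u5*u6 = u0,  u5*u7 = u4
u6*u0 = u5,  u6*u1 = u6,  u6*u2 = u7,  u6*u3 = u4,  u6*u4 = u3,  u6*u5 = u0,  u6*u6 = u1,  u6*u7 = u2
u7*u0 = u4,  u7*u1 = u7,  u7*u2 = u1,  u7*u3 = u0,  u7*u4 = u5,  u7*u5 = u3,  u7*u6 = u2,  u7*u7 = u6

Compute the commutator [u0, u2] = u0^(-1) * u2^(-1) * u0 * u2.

Identity is u1; from the table u0^(-1) = u0 and u2^(-1) = u7.
u0 * u7 = u3
u3 * u0 = u2
u2 * u2 = u6
(Structurally, M here is isomorphic to the dihedral group D_4.)

u6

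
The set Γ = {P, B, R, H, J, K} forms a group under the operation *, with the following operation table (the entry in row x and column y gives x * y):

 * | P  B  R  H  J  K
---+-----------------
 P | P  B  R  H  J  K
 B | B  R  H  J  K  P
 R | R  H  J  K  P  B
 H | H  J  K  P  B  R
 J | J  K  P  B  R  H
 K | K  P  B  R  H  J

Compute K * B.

P

Read row K, column B: K * B = P.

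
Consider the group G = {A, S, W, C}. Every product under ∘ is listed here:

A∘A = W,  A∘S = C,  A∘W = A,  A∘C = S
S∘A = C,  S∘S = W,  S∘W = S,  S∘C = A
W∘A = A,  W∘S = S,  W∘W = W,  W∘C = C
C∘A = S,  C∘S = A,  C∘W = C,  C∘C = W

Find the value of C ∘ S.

Read row C, column S: C ∘ S = A.
(Structurally, G here is isomorphic to the Klein four-group V_4.)

A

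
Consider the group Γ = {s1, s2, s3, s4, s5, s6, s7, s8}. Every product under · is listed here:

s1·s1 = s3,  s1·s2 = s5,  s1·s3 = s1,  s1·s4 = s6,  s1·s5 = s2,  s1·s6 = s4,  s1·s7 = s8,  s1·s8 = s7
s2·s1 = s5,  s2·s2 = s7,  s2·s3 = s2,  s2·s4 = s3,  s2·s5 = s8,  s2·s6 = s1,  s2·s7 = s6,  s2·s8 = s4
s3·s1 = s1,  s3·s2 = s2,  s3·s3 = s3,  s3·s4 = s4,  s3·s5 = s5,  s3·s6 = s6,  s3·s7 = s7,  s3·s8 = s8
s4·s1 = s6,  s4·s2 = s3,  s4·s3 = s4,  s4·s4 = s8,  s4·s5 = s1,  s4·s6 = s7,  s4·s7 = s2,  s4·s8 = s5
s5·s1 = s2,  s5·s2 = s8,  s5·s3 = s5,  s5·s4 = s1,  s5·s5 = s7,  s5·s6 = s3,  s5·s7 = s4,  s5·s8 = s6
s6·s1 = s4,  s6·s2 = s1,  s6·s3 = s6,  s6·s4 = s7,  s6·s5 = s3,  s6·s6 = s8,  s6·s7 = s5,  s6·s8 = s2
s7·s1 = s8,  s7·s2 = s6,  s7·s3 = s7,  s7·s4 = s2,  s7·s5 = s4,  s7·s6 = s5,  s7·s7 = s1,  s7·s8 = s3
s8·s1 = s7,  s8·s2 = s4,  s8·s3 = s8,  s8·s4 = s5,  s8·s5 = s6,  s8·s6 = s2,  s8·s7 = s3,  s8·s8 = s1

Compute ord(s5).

8

The identity element is s3 (its row matches the header).
s5^1 = s5
s5^2 = s5·s5 = s7
s5^3 = s7·s5 = s4
s5^4 = s4·s5 = s1
s5^5 = s1·s5 = s2
s5^6 = s2·s5 = s8
s5^7 = s8·s5 = s6
s5^8 = s6·s5 = s3
The first power of s5 equal to the identity is s5^8, so ord(s5) = 8.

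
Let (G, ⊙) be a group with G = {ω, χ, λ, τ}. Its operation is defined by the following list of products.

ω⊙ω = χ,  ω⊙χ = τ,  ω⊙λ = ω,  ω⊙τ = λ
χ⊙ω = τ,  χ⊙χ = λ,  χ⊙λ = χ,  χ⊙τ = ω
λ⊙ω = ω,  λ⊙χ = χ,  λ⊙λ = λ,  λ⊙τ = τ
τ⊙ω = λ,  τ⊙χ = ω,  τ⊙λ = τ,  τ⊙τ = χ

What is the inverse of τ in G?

First locate the identity: row λ matches the header, so λ is the identity.
Scan row τ for λ: τ ⊙ ω = λ. Hence τ^(-1) = ω.

ω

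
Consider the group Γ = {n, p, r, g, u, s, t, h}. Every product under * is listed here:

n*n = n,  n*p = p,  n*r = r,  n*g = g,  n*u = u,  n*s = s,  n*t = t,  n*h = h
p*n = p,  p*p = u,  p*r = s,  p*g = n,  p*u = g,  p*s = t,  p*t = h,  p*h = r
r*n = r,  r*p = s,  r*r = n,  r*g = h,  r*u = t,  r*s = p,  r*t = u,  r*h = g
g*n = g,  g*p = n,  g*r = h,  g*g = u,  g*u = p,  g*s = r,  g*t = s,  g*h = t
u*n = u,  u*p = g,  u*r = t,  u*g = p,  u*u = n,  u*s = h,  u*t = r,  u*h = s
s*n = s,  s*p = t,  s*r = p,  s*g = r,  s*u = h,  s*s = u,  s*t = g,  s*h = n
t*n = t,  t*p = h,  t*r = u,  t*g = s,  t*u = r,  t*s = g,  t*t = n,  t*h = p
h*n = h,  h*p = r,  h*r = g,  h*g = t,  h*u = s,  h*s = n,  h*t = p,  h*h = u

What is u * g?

Read row u, column g: u * g = p.
(Structurally, Γ here is isomorphic to Z_2 x Z_4.)

p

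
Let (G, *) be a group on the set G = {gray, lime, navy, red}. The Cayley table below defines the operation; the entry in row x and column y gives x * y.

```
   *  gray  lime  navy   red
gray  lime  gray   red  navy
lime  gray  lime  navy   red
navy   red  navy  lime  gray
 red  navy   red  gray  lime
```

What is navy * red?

Read row navy, column red: navy * red = gray.

gray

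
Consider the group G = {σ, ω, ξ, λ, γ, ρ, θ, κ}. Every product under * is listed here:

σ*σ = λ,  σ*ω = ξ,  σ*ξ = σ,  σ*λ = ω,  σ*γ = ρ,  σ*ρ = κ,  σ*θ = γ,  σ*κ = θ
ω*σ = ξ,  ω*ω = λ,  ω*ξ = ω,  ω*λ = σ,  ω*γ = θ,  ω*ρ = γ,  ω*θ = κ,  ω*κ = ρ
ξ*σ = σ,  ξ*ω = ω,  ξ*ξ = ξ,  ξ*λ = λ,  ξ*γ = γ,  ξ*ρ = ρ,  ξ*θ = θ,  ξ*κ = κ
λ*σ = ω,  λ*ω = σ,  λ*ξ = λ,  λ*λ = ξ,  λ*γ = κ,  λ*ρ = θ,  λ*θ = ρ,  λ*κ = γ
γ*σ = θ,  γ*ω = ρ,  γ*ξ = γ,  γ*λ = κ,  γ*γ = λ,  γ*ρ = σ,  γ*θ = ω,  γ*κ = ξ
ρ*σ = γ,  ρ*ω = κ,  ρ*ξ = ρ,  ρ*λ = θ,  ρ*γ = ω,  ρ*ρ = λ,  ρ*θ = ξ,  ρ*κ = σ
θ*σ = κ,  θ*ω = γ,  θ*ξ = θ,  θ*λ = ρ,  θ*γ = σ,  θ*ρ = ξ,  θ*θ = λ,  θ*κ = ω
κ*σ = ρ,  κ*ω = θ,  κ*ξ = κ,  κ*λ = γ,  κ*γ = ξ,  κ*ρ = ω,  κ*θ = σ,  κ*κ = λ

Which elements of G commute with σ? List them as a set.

Compare row σ with column σ entry by entry.
ω * σ = ξ = σ * ω, so ω commutes with σ.
θ * σ = κ but σ * θ = γ, so θ does not.
Collecting the elements that commute with σ: C(σ) = {λ, ξ, σ, ω}.
(Structurally, G here is isomorphic to the quaternion group Q_8.)

{λ, ξ, σ, ω}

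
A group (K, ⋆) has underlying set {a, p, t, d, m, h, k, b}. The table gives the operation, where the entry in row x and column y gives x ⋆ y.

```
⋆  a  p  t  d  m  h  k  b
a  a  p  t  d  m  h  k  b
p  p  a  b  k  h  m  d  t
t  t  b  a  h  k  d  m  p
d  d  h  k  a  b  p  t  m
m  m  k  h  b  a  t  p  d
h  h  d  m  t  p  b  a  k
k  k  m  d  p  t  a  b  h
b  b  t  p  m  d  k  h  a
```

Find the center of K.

{a, b}

An element z is central iff its row equals its column in the table.
For d: d ⋆ k = t ≠ p = k ⋆ d, so d ∉ Z.
Checking each element this way leaves Z(K) = {a, b}.
(Structurally, K here is isomorphic to the dihedral group D_4.)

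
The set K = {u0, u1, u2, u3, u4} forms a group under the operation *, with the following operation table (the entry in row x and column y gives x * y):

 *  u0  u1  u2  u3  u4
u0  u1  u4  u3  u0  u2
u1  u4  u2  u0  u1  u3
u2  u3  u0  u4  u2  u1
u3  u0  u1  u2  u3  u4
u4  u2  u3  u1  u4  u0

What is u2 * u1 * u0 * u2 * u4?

u2 * u1 = u0
u0 * u0 = u1
u1 * u2 = u0
u0 * u4 = u2

u2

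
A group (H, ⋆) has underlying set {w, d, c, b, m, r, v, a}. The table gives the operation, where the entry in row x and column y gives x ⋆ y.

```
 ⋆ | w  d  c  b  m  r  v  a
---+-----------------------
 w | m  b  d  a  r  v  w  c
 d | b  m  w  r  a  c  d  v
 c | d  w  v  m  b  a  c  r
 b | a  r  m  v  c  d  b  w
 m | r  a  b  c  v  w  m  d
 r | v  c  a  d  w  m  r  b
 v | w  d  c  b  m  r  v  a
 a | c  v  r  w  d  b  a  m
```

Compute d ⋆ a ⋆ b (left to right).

d ⋆ a = v
v ⋆ b = b
(Structurally, H here is isomorphic to Z_2 x Z_4.)

b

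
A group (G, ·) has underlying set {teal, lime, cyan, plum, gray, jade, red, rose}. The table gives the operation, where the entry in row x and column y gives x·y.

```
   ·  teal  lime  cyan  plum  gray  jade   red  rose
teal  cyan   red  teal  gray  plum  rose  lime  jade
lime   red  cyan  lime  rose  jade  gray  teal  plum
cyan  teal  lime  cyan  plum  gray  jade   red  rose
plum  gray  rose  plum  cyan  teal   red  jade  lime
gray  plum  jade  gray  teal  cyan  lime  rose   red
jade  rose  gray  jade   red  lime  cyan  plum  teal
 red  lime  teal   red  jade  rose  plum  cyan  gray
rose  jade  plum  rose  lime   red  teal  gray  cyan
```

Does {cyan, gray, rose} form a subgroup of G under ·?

No

gray·rose = red, which is not in {cyan, gray, rose}.
The subset is not closed under ·, so it is not a subgroup.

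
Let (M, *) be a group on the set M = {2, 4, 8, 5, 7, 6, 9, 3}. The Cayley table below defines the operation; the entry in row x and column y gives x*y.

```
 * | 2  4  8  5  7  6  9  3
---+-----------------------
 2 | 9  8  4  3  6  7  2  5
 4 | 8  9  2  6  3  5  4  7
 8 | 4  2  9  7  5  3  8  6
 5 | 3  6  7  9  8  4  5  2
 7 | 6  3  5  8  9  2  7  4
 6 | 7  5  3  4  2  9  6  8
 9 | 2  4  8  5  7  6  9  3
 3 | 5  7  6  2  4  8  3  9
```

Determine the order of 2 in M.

The identity element is 9 (its row matches the header).
2^1 = 2
2^2 = 2*2 = 9
The first power of 2 equal to the identity is 2^2, so ord(2) = 2.

2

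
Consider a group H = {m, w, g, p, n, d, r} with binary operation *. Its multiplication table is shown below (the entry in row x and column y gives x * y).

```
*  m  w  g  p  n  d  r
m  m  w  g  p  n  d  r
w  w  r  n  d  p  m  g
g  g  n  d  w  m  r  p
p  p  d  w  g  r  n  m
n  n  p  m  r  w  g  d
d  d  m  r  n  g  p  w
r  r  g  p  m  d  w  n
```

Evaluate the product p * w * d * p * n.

m

p * w = d
d * d = p
p * p = g
g * n = m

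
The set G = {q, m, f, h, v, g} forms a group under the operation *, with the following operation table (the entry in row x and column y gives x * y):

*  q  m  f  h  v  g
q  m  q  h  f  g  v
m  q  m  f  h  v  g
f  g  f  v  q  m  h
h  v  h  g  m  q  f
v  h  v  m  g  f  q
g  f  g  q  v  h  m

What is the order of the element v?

The identity element is m (its row matches the header).
v^1 = v
v^2 = v * v = f
v^3 = f * v = m
The first power of v equal to the identity is v^3, so ord(v) = 3.
(Structurally, G here is isomorphic to the symmetric group S_3.)

3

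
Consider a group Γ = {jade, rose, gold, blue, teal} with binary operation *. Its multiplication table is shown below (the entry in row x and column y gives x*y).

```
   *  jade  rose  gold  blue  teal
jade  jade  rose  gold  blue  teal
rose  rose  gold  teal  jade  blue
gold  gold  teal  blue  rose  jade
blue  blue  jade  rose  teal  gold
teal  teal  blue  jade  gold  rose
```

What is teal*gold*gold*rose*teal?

teal*gold = jade
jade*gold = gold
gold*rose = teal
teal*teal = rose

rose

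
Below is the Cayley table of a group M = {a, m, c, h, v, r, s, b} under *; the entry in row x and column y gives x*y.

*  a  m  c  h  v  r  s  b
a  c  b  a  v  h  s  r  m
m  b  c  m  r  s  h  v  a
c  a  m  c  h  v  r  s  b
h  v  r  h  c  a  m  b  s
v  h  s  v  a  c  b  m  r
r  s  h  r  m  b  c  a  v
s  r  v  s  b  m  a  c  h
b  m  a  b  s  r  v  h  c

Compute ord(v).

The identity element is c (its row matches the header).
v^1 = v
v^2 = v*v = c
The first power of v equal to the identity is v^2, so ord(v) = 2.

2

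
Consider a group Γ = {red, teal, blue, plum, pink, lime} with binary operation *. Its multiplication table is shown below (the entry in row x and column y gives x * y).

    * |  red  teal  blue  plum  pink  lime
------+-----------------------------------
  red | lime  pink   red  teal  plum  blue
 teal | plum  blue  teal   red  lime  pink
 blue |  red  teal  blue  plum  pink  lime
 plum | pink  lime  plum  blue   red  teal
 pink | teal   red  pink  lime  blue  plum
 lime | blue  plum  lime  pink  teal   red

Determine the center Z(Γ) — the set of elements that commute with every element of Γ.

{blue}

An element z is central iff its row equals its column in the table.
For lime: lime * teal = plum ≠ pink = teal * lime, so lime ∉ Z.
Checking each element this way leaves Z(Γ) = {blue}.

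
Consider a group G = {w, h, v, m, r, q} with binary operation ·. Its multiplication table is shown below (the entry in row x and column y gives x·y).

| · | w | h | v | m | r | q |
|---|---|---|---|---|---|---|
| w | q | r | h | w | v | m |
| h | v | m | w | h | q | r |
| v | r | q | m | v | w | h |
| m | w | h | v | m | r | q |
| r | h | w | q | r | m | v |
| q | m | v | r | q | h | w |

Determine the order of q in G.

The identity element is m (its row matches the header).
q^1 = q
q^2 = q·q = w
q^3 = w·q = m
The first power of q equal to the identity is q^3, so ord(q) = 3.

3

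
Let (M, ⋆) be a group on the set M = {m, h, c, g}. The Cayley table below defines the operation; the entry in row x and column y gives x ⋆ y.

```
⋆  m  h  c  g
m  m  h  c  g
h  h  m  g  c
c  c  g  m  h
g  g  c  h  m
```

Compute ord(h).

The identity element is m (its row matches the header).
h^1 = h
h^2 = h ⋆ h = m
The first power of h equal to the identity is h^2, so ord(h) = 2.
(Structurally, M here is isomorphic to the Klein four-group V_4.)

2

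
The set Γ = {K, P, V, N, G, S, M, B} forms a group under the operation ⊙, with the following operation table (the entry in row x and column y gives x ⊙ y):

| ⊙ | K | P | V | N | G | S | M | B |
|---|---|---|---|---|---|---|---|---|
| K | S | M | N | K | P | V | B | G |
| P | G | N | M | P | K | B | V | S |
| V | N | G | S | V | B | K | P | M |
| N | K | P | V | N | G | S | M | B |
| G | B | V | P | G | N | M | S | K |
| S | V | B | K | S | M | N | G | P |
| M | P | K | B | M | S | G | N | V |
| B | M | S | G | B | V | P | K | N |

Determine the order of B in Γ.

The identity element is N (its row matches the header).
B^1 = B
B^2 = B ⊙ B = N
The first power of B equal to the identity is B^2, so ord(B) = 2.

2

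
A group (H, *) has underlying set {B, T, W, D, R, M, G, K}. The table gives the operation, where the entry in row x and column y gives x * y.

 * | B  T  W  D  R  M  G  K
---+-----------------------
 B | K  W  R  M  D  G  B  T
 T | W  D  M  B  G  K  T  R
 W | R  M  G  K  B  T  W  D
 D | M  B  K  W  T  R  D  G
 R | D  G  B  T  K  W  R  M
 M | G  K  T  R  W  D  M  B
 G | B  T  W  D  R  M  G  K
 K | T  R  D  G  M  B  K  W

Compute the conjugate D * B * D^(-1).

B

The identity is G. In row D, the entry G sits in column K, so D^(-1) = K.
D * B = M
M * K = B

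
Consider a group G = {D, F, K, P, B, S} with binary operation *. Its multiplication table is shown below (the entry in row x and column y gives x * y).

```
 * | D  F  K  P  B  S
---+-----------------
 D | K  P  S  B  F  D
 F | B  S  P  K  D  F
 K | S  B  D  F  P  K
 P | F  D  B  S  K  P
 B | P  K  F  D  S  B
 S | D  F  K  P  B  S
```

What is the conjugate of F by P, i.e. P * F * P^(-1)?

B

The identity is S. In row P, the entry S sits in column P, so P^(-1) = P.
P * F = D
D * P = B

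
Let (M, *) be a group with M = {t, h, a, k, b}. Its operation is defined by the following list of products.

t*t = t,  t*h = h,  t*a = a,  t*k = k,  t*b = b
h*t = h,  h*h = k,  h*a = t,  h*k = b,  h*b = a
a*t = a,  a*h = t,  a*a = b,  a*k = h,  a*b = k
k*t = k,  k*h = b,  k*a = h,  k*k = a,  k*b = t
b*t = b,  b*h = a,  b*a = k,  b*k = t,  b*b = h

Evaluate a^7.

a^1 = a
a^2 = a*a = b
a^3 = b*a = k
a^4 = k*a = h
a^5 = h*a = t
a^6 = t*a = a
a^7 = a*a = b

b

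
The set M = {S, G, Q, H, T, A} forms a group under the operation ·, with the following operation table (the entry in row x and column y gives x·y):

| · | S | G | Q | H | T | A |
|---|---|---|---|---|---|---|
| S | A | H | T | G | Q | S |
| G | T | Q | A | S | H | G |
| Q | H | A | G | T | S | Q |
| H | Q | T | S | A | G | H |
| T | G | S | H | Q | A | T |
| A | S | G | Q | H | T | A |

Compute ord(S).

The identity element is A (its row matches the header).
S^1 = S
S^2 = S·S = A
The first power of S equal to the identity is S^2, so ord(S) = 2.
(Structurally, M here is isomorphic to the symmetric group S_3.)

2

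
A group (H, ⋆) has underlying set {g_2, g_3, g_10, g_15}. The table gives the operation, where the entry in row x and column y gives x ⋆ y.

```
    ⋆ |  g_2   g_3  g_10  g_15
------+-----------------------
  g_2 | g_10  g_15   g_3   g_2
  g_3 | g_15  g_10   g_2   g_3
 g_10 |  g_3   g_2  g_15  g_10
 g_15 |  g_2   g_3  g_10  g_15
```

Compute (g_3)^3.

g_2

g_3^1 = g_3
g_3^2 = g_3 ⋆ g_3 = g_10
g_3^3 = g_10 ⋆ g_3 = g_2
(Structurally, H here is isomorphic to the cyclic group Z_4.)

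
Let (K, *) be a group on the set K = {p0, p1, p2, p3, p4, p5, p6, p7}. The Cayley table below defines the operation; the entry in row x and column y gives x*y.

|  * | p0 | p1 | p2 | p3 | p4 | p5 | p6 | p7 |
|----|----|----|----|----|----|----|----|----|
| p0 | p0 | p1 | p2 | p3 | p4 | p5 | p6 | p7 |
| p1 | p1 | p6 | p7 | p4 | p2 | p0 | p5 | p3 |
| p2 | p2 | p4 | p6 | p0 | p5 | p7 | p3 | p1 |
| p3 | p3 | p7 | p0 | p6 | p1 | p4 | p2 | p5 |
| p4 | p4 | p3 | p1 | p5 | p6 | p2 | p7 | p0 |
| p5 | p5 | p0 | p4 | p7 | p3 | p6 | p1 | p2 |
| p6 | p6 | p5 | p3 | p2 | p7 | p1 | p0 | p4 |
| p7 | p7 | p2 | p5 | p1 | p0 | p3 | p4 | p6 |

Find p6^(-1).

p6

First locate the identity: row p0 matches the header, so p0 is the identity.
Scan row p6 for p0: p6*p6 = p0. Hence p6^(-1) = p6.
(Structurally, K here is isomorphic to the quaternion group Q_8.)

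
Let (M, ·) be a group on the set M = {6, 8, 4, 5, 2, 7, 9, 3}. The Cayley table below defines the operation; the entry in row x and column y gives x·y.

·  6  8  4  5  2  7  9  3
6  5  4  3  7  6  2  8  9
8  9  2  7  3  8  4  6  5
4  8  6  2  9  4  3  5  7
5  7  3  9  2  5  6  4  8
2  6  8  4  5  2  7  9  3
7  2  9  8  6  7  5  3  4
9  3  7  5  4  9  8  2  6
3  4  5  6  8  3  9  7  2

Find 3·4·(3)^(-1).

The identity is 2. In row 3, the entry 2 sits in column 3, so 3^(-1) = 3.
3·4 = 6
6·3 = 9

9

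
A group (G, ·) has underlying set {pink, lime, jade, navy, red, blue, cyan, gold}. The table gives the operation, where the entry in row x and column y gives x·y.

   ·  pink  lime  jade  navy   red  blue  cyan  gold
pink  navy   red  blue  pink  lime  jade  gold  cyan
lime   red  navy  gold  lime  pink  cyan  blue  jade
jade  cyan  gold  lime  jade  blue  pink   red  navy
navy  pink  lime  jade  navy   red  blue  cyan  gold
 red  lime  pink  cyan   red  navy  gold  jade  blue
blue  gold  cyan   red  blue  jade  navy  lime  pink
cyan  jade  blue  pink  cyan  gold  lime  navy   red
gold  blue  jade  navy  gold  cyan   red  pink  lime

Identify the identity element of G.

navy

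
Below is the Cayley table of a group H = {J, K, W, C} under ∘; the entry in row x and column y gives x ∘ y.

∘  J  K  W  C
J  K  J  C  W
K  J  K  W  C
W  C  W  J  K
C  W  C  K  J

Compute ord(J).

The identity element is K (its row matches the header).
J^1 = J
J^2 = J ∘ J = K
The first power of J equal to the identity is J^2, so ord(J) = 2.

2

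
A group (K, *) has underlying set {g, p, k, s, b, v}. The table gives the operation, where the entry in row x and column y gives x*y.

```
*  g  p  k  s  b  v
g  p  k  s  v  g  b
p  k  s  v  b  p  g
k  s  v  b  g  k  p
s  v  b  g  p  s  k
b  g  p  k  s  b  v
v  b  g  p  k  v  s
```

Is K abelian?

Check whether the table is symmetric across its main diagonal.
Every entry (row x, col y) equals the entry (row y, col x), so K is abelian.

Yes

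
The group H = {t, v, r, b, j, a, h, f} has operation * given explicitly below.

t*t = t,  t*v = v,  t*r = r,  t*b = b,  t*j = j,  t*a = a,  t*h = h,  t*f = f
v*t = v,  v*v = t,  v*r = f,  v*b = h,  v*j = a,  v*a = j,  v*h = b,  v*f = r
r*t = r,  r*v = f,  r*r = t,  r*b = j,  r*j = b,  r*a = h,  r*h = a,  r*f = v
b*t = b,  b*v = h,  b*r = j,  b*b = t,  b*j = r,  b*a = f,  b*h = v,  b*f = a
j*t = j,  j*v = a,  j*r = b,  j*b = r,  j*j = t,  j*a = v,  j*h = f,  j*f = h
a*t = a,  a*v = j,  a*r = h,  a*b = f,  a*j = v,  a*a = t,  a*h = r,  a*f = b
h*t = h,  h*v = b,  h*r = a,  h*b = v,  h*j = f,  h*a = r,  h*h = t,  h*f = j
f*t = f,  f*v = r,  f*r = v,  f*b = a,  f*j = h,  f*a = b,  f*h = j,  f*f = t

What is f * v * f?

f * v = r
r * f = v

v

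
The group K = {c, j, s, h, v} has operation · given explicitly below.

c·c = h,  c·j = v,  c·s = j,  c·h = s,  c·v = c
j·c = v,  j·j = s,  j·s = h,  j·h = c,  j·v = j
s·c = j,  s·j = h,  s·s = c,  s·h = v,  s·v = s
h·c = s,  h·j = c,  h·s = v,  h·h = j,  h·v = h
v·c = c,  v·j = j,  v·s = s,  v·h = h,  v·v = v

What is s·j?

Read row s, column j: s·j = h.

h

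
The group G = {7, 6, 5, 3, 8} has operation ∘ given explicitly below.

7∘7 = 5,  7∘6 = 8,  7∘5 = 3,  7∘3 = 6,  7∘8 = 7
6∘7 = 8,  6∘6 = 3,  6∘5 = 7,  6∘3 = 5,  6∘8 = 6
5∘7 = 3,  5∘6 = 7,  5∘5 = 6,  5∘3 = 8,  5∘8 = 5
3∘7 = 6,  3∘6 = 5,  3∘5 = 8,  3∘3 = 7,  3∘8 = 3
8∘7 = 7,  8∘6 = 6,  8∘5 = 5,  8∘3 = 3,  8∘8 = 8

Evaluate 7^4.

7^1 = 7
7^2 = 7 ∘ 7 = 5
7^3 = 5 ∘ 7 = 3
7^4 = 3 ∘ 7 = 6

6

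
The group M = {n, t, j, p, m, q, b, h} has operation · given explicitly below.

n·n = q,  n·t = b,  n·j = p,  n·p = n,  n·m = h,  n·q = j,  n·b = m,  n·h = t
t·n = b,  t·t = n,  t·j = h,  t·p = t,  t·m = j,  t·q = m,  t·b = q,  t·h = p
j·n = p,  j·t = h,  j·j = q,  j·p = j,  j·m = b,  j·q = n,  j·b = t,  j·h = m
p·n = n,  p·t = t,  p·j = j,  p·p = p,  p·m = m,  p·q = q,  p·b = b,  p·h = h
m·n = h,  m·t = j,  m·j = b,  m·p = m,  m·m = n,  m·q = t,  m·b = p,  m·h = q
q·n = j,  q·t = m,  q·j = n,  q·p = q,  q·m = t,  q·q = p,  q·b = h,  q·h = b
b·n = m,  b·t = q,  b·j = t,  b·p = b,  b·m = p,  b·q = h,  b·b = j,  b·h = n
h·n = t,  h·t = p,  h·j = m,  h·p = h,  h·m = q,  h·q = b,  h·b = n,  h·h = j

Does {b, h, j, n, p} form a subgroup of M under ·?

No

b·j = t, which is not in {b, h, j, n, p}.
The subset is not closed under ·, so it is not a subgroup.
(Structurally, M here is isomorphic to the cyclic group Z_8.)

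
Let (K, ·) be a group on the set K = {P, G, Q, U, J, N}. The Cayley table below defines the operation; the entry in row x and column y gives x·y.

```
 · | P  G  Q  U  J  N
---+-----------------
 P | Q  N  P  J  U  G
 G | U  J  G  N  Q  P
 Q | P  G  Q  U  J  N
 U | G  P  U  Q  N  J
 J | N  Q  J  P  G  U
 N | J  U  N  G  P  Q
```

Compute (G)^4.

G^1 = G
G^2 = G·G = J
G^3 = J·G = Q
G^4 = Q·G = G

G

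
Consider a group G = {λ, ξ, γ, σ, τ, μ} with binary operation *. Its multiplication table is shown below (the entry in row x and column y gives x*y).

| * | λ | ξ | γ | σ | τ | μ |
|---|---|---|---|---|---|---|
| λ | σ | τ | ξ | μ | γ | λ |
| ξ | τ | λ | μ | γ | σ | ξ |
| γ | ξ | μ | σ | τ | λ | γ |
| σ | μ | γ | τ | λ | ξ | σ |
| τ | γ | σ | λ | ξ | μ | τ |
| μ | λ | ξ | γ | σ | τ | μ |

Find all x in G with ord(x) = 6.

{γ, ξ}

Identity is μ. Compute the order of each non-identity element by repeated multiplication:
  λ: λ → σ → μ  (order 3)
  ξ: ξ → λ → τ → σ → γ → μ  (order 6)
  γ: γ → σ → τ → λ → ξ → μ  (order 6)
  σ: σ → λ → μ  (order 3)
  τ: τ → μ  (order 2)
Elements of order 6: {γ, ξ}.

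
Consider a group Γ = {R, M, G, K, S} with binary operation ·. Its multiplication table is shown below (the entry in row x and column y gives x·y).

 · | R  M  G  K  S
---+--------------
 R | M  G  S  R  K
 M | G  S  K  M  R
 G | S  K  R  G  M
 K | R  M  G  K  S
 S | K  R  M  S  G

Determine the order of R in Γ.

5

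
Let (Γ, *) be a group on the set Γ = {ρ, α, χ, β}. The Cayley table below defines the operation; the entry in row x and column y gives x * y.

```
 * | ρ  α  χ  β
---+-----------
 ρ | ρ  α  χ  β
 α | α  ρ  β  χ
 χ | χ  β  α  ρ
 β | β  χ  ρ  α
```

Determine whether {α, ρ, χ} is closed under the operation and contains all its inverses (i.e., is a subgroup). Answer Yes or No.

α * χ = β, which is not in {α, ρ, χ}.
The subset is not closed under *, so it is not a subgroup.

No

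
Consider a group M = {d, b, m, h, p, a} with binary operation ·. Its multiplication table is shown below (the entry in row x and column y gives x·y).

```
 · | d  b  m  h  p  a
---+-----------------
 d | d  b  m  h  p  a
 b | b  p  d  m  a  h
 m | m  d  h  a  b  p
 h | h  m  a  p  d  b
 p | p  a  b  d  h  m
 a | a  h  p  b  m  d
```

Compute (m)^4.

p

m^1 = m
m^2 = m·m = h
m^3 = h·m = a
m^4 = a·m = p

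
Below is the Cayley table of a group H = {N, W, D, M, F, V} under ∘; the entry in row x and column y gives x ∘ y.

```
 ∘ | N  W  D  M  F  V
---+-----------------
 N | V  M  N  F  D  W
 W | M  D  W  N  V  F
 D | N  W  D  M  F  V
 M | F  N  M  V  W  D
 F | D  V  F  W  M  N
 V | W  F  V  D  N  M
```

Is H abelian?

Check whether the table is symmetric across its main diagonal.
Every entry (row x, col y) equals the entry (row y, col x), so H is abelian.

Yes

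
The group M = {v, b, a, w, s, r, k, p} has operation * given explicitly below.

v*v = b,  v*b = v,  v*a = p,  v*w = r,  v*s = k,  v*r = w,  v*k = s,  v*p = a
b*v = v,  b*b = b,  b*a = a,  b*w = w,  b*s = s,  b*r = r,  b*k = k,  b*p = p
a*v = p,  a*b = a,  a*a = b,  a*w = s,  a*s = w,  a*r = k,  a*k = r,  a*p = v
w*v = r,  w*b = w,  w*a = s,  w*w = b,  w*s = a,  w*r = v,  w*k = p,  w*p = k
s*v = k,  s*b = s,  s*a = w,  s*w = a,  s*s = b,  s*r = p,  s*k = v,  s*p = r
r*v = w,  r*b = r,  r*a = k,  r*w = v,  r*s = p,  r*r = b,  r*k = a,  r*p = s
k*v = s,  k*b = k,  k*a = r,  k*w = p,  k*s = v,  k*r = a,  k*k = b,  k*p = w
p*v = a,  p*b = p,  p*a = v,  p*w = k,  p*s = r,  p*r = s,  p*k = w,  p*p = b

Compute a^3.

a

a^1 = a
a^2 = a*a = b
a^3 = b*a = a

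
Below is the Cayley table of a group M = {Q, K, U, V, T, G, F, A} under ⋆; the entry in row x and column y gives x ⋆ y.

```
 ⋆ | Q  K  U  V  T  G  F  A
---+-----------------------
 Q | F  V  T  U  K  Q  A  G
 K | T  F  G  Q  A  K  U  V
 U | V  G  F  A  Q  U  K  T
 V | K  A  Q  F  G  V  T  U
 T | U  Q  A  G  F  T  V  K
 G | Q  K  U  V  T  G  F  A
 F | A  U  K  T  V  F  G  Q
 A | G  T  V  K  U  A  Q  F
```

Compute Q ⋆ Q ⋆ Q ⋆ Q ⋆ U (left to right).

U

Q ⋆ Q = F
F ⋆ Q = A
A ⋆ Q = G
G ⋆ U = U
(Structurally, M here is isomorphic to the quaternion group Q_8.)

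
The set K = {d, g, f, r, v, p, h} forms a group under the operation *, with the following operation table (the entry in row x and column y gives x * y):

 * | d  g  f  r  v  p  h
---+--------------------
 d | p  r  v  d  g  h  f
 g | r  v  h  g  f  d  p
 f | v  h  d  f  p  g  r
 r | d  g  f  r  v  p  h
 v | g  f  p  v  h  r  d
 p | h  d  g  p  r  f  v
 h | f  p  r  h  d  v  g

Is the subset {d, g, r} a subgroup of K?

g * g = v, which is not in {d, g, r}.
The subset is not closed under *, so it is not a subgroup.

No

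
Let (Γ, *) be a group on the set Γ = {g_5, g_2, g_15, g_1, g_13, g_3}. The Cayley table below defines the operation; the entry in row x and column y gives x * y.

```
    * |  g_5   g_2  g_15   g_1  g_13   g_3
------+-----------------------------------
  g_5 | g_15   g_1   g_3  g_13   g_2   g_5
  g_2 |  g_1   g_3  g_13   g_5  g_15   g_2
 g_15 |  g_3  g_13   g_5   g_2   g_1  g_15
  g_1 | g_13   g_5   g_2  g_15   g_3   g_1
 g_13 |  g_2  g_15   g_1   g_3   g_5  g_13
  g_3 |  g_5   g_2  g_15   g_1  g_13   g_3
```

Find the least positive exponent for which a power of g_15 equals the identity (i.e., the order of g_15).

The identity element is g_3 (its row matches the header).
g_15^1 = g_15
g_15^2 = g_15 * g_15 = g_5
g_15^3 = g_5 * g_15 = g_3
The first power of g_15 equal to the identity is g_15^3, so ord(g_15) = 3.

3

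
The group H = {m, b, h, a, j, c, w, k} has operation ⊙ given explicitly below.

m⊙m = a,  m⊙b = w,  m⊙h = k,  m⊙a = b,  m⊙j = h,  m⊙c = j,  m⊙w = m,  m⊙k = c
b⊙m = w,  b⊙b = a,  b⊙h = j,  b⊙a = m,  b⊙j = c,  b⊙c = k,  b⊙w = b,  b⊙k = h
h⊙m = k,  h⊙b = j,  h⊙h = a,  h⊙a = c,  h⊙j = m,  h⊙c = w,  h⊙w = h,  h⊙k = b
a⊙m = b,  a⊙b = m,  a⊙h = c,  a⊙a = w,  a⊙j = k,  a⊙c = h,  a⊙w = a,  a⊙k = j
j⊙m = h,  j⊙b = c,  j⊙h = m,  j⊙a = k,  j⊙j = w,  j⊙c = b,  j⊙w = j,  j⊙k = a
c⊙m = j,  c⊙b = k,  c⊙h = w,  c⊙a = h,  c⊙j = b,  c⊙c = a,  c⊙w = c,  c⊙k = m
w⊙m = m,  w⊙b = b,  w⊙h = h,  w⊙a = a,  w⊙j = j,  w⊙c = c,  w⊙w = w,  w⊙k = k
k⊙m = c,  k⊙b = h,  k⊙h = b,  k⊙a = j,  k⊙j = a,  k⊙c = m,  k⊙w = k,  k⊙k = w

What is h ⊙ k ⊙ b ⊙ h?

c

h ⊙ k = b
b ⊙ b = a
a ⊙ h = c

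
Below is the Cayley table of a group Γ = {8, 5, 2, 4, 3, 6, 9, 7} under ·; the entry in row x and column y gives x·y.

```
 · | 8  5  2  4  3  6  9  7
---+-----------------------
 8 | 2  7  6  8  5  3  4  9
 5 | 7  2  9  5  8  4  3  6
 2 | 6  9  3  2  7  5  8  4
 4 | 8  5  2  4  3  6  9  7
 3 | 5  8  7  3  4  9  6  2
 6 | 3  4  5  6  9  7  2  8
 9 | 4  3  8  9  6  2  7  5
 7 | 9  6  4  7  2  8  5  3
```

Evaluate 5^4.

3

5^1 = 5
5^2 = 5·5 = 2
5^3 = 2·5 = 9
5^4 = 9·5 = 3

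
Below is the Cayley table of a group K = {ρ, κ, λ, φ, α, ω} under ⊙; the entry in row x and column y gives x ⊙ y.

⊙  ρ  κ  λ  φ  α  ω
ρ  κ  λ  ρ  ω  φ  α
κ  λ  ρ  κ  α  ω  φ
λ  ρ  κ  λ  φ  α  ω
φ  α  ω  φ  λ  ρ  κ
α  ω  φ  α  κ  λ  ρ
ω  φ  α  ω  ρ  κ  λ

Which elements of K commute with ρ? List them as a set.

{κ, λ, ρ}

Compare row ρ with column ρ entry by entry.
κ ⊙ ρ = λ = ρ ⊙ κ, so κ commutes with ρ.
α ⊙ ρ = ω but ρ ⊙ α = φ, so α does not.
Collecting the elements that commute with ρ: C(ρ) = {κ, λ, ρ}.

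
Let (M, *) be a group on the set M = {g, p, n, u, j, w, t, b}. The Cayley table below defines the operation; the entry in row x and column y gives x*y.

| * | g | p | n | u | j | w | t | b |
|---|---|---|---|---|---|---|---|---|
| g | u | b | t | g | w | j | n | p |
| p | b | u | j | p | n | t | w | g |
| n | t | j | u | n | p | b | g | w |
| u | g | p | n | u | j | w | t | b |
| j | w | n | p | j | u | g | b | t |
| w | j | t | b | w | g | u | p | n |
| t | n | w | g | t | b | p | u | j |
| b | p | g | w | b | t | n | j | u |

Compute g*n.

t

Read row g, column n: g*n = t.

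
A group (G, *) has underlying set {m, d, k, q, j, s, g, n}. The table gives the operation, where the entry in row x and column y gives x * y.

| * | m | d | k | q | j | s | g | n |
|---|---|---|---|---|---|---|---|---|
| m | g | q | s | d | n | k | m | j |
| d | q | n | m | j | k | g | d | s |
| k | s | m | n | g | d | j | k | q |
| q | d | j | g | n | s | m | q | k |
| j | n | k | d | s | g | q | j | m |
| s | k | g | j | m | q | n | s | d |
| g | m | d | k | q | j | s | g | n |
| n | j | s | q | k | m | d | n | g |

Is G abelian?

Check whether the table is symmetric across its main diagonal.
Every entry (row x, col y) equals the entry (row y, col x), so G is abelian.

Yes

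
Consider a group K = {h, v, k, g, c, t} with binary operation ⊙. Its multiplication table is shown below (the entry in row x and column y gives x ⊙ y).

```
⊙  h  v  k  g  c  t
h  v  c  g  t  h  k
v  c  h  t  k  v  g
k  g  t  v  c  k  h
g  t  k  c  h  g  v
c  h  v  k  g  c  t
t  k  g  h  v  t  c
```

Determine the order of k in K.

The identity element is c (its row matches the header).
k^1 = k
k^2 = k ⊙ k = v
k^3 = v ⊙ k = t
k^4 = t ⊙ k = h
k^5 = h ⊙ k = g
k^6 = g ⊙ k = c
The first power of k equal to the identity is k^6, so ord(k) = 6.

6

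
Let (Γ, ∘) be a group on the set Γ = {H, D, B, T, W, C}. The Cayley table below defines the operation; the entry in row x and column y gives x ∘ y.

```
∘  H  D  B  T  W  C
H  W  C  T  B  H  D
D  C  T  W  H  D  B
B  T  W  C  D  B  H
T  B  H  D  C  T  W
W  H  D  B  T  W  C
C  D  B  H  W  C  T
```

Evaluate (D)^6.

W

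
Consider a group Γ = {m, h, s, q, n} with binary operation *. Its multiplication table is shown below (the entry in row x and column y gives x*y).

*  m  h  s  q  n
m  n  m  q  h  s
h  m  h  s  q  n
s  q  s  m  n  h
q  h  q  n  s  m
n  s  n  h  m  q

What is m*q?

Read row m, column q: m*q = h.

h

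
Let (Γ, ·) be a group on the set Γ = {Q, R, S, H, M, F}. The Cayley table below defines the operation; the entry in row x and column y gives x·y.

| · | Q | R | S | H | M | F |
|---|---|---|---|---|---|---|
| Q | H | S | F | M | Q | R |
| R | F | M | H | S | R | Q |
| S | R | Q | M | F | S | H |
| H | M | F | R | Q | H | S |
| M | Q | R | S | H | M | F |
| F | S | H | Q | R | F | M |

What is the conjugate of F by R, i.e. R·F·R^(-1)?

S

The identity is M. In row R, the entry M sits in column R, so R^(-1) = R.
R·F = Q
Q·R = S
(Structurally, Γ here is isomorphic to the symmetric group S_3.)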